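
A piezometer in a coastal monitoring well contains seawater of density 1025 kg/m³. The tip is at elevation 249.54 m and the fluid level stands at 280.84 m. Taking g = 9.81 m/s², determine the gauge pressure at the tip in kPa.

P ≈ 315 kPa

Pressure head ψ = h − z = 280.84 − 249.54 = 31.30 m.
P = ρgψ = 1025 × 9.81 × 31.30 = 314729 Pa ≈ 315 kPa.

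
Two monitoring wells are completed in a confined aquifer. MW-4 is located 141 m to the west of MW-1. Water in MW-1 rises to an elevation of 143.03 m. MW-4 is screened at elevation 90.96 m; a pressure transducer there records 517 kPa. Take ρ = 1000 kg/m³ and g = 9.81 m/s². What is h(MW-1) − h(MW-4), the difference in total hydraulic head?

Total head at MW-1: h = 143.03 m (water level in the piezometer is the total head).
Pressure head at MW-4: ψ = P/(ρg) = 517×1000 / (1000 × 9.81) = 52.70 m.
Total head at MW-4: h = z + ψ = 90.96 + 52.70 = 143.66 m.
Head difference: h(MW-1) − h(MW-4) = 143.03 − 143.66 = -0.63 m.

Δh ≈ -0.63 m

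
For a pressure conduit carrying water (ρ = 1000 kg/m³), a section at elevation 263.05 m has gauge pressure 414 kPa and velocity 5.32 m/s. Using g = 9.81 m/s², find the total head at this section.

h ≈ 306.69 m

Pressure head ψ = P/(ρg) = 414×1000 / (1000 × 9.81) = 42.20 m.
Velocity head = v²/(2g) = 5.32² / (2 × 9.81) = 1.443 m.
h = z + ψ + v²/(2g) = 263.05 + 42.20 + 1.443 = 306.69 m.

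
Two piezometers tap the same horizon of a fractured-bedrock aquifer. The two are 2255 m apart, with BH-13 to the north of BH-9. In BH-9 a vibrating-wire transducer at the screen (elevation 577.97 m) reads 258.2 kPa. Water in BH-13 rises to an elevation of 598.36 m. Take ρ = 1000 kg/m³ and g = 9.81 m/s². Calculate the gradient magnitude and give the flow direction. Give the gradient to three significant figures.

Pressure head at BH-9: ψ = P/(ρg) = 258.2×1000 / (1000 × 9.81) = 26.32 m.
Total head at BH-9: h = z + ψ = 577.97 + 26.32 = 604.29 m.
Total head at BH-13: h = 598.36 m (water level in the piezometer is the total head).
Head difference: h(BH-9) − h(BH-13) = 604.29 − 598.36 = 5.93 m.
Hydraulic gradient: i = |Δh| / L = 5.93 / 2255 = 0.00263.
Flow is from higher to lower head: from BH-9 toward BH-13, i.e. toward the north.

i ≈ 0.00263; groundwater flows toward the north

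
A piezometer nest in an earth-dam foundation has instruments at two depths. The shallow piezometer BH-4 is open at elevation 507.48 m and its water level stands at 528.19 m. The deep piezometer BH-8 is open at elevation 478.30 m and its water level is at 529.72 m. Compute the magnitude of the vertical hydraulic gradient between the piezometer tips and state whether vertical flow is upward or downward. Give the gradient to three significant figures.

|i_v| ≈ 0.0524; vertical flow is upward

Total head at BH-4: h = 528.19 m (water level in the standpipe).
Total head at BH-8: h = 529.72 m.
Δh = h(BH-4) − h(BH-8) = 528.19 − 529.72 = -1.53 m.
Vertical separation Δz = 507.48 − 478.30 = 29.18 m.
|i_v| = |Δh| / Δz = 1.53 / 29.18 = 0.0524.
Head is higher in the deep piezometer, so vertical flow is upward (discharge condition).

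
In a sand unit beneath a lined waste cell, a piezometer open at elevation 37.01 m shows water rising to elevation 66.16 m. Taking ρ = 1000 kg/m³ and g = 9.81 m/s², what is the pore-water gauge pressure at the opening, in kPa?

P ≈ 286 kPa

Pressure head ψ = h − z = 66.16 − 37.01 = 29.15 m.
P = ρgψ = 1000 × 9.81 × 29.15 = 285962 Pa ≈ 286 kPa.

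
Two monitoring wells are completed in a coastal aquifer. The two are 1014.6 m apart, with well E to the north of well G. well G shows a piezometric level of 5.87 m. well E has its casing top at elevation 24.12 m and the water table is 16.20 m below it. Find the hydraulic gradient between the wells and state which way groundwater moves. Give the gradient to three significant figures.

i ≈ 0.00202; groundwater flows toward the south

Total head at well G: h = 5.87 m (water level in the piezometer is the total head).
Total head at well E: h = 24.12 − 16.20 = 7.92 m.
Head difference: h(well G) − h(well E) = 5.87 − 7.92 = -2.05 m.
Hydraulic gradient: i = |Δh| / L = 2.05 / 1014.6 = 0.00202.
Flow is from higher to lower head: from well E toward well G, i.e. toward the south.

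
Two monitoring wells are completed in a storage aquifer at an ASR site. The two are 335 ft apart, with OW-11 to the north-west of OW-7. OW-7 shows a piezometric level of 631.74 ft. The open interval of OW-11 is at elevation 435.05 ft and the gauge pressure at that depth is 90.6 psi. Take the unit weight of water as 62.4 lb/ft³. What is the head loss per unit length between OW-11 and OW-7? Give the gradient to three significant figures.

Total head at OW-7: h = 631.74 ft (water level in the piezometer is the total head).
Pressure head at OW-11: ψ = 144·P/γ = 144 × 90.6 / 62.4 = 209.08 ft.
Total head at OW-11: h = z + ψ = 435.05 + 209.08 = 644.13 ft.
Head difference: h(OW-7) − h(OW-11) = 631.74 − 644.13 = -12.39 ft.
Hydraulic gradient: i = |Δh| / L = 12.39 / 335 = 0.0370.

i ≈ 0.0370 ft/ft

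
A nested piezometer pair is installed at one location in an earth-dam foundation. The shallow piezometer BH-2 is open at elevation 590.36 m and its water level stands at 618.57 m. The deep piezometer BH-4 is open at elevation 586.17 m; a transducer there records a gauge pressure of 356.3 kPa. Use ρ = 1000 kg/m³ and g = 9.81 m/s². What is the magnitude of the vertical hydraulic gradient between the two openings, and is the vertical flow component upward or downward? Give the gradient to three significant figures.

Total head at BH-2: h = 618.57 m (water level in the standpipe).
Pressure head at BH-4: ψ = P/(ρg) = 356.3×1000 / (1000 × 9.81) = 36.32 m.
Total head at BH-4: h = z + ψ = 586.17 + 36.32 = 622.49 m.
Δh = h(BH-2) − h(BH-4) = 618.57 − 622.49 = -3.92 m.
Vertical separation Δz = 590.36 − 586.17 = 4.19 m.
|i_v| = |Δh| / Δz = 3.92 / 4.19 = 0.936.
Head is higher in the deep piezometer, so vertical flow is upward (discharge condition).

|i_v| ≈ 0.936; vertical flow is upward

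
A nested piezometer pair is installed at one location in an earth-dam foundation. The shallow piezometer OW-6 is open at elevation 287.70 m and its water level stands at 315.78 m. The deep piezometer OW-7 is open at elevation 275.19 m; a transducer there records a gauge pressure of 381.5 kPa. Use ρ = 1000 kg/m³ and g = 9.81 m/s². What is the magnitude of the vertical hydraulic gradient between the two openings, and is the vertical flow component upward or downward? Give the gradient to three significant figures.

Total head at OW-6: h = 315.78 m (water level in the standpipe).
Pressure head at OW-7: ψ = P/(ρg) = 381.5×1000 / (1000 × 9.81) = 38.89 m.
Total head at OW-7: h = z + ψ = 275.19 + 38.89 = 314.08 m.
Δh = h(OW-6) − h(OW-7) = 315.78 − 314.08 = 1.70 m.
Vertical separation Δz = 287.70 − 275.19 = 12.51 m.
|i_v| = |Δh| / Δz = 1.70 / 12.51 = 0.136.
Head is higher in the shallow piezometer, so vertical flow is downward (recharge condition).

|i_v| ≈ 0.136; vertical flow is downward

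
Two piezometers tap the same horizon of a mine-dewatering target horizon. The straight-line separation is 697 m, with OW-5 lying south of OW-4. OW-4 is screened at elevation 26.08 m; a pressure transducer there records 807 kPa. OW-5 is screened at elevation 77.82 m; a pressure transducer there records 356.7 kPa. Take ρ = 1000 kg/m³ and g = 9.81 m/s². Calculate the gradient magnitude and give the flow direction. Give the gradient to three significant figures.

i ≈ 0.00838; groundwater flows toward the north

Pressure head at OW-4: ψ = P/(ρg) = 807×1000 / (1000 × 9.81) = 82.26 m.
Total head at OW-4: h = z + ψ = 26.08 + 82.26 = 108.34 m.
Pressure head at OW-5: ψ = P/(ρg) = 356.7×1000 / (1000 × 9.81) = 36.36 m.
Total head at OW-5: h = z + ψ = 77.82 + 36.36 = 114.18 m.
Head difference: h(OW-4) − h(OW-5) = 108.34 − 114.18 = -5.84 m.
Hydraulic gradient: i = |Δh| / L = 5.84 / 697 = 0.00838.
Flow is from higher to lower head: from OW-5 toward OW-4, i.e. toward the north.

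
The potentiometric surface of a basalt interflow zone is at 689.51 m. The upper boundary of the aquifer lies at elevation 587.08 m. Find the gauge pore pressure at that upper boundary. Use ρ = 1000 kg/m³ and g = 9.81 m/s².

P ≈ 1000 kPa

Pressure head at the aquifer top: ψ = h − z = 689.51 − 587.08 = 102.43 m.
P = ρgψ = 1000 × 9.81 × 102.43 = 1004838 Pa ≈ 1000 kPa.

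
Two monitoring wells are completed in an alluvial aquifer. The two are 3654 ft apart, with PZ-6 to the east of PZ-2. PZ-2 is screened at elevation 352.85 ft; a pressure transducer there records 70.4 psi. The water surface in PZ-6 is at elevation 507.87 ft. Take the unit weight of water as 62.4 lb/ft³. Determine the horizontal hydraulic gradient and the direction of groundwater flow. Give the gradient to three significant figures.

Pressure head at PZ-2: ψ = 144·P/γ = 144 × 70.4 / 62.4 = 162.46 ft.
Total head at PZ-2: h = z + ψ = 352.85 + 162.46 = 515.31 ft.
Total head at PZ-6: h = 507.87 ft (water level in the piezometer is the total head).
Head difference: h(PZ-2) − h(PZ-6) = 515.31 − 507.87 = 7.44 ft.
Hydraulic gradient: i = |Δh| / L = 7.44 / 3654 = 0.00204.
Flow is from higher to lower head: from PZ-2 toward PZ-6, i.e. toward the east.

i ≈ 0.00204; groundwater flows toward the east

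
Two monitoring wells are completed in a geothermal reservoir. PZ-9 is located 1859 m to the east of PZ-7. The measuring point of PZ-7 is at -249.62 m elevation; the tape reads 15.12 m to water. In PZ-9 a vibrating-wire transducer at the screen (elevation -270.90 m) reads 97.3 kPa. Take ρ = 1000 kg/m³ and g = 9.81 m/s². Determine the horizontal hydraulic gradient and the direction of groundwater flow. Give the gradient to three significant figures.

Total head at PZ-7: h = -249.62 − 15.12 = -264.74 m.
Pressure head at PZ-9: ψ = P/(ρg) = 97.3×1000 / (1000 × 9.81) = 9.92 m.
Total head at PZ-9: h = z + ψ = -270.90 + 9.92 = -260.98 m.
Head difference: h(PZ-7) − h(PZ-9) = -264.74 − (-260.98) = -3.76 m.
Hydraulic gradient: i = |Δh| / L = 3.76 / 1859 = 0.00202.
Flow is from higher to lower head: from PZ-9 toward PZ-7, i.e. toward the west.

i ≈ 0.00202; groundwater flows toward the west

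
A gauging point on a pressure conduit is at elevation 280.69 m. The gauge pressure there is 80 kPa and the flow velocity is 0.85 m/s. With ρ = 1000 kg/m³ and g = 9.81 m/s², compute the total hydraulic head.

Pressure head ψ = P/(ρg) = 80×1000 / (1000 × 9.81) = 8.15 m.
Velocity head = v²/(2g) = 0.85² / (2 × 9.81) = 0.037 m.
h = z + ψ + v²/(2g) = 280.69 + 8.15 + 0.037 = 288.88 m.

h ≈ 288.88 m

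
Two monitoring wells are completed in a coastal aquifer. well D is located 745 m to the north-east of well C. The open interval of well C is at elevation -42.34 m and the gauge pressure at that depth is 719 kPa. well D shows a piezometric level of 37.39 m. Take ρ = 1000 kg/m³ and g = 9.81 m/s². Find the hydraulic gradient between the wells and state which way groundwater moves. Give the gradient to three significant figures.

Pressure head at well C: ψ = P/(ρg) = 719×1000 / (1000 × 9.81) = 73.29 m.
Total head at well C: h = z + ψ = -42.34 + 73.29 = 30.95 m.
Total head at well D: h = 37.39 m (water level in the piezometer is the total head).
Head difference: h(well C) − h(well D) = 30.95 − 37.39 = -6.44 m.
Hydraulic gradient: i = |Δh| / L = 6.44 / 745 = 0.00864.
Flow is from higher to lower head: from well D toward well C, i.e. toward the south-west.

i ≈ 0.00864; groundwater flows toward the south-west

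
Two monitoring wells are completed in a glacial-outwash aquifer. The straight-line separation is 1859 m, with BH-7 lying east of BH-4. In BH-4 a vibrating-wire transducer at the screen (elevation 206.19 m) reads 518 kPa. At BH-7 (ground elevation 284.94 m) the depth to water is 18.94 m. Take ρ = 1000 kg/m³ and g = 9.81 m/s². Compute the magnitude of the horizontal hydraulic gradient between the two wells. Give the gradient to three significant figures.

Pressure head at BH-4: ψ = P/(ρg) = 518×1000 / (1000 × 9.81) = 52.80 m.
Total head at BH-4: h = z + ψ = 206.19 + 52.80 = 258.99 m.
Total head at BH-7: h = 284.94 − 18.94 = 266.00 m.
Head difference: h(BH-4) − h(BH-7) = 258.99 − 266.00 = -7.01 m.
Hydraulic gradient: i = |Δh| / L = 7.01 / 1859 = 0.00377.

i ≈ 0.00377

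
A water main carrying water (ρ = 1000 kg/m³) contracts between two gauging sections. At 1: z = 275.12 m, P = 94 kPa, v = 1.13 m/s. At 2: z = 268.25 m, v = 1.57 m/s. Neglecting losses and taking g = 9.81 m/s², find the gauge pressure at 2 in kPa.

P₂ ≈ 161 kPa

Pressure head at 1: ψ₁ = P₁/(ρg) = 94×1000 / (1000 × 9.81) = 9.58 m.
Velocity heads: v₁²/2g = 1.13²/19.62 = 0.065 m; v₂²/2g = 1.57²/19.62 = 0.126 m.
Total head H = z₁ + ψ₁ + v₁²/2g = 275.12 + 9.58 + 0.065 = 284.76 m.
ψ₂ = H − z₂ − v₂²/2g = 284.76 − 268.25 − 0.126 = 16.38 m.
P₂ = ρgψ₂ = 1000 × 9.81 × 16.38 ≈ 161 kPa.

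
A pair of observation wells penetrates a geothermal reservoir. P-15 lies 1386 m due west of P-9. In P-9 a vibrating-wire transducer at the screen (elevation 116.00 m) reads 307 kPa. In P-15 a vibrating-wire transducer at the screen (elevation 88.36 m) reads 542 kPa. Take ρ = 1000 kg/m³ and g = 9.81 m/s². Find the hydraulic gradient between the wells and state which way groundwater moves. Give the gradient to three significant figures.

Pressure head at P-9: ψ = P/(ρg) = 307×1000 / (1000 × 9.81) = 31.29 m.
Total head at P-9: h = z + ψ = 116.00 + 31.29 = 147.29 m.
Pressure head at P-15: ψ = P/(ρg) = 542×1000 / (1000 × 9.81) = 55.25 m.
Total head at P-15: h = z + ψ = 88.36 + 55.25 = 143.61 m.
Head difference: h(P-9) − h(P-15) = 147.29 − 143.61 = 3.68 m.
Hydraulic gradient: i = |Δh| / L = 3.68 / 1386 = 0.00266.
Flow is from higher to lower head: from P-9 toward P-15, i.e. toward the west.

i ≈ 0.00266; groundwater flows toward the west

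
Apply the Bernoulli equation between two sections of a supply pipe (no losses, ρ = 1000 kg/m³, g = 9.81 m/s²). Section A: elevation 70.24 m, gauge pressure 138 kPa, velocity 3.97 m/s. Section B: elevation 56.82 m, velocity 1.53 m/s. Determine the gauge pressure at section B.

Pressure head at A: ψ₁ = P₁/(ρg) = 138×1000 / (1000 × 9.81) = 14.07 m.
Velocity heads: v₁²/2g = 3.97²/19.62 = 0.803 m; v₂²/2g = 1.53²/19.62 = 0.119 m.
Total head H = z₁ + ψ₁ + v₁²/2g = 70.24 + 14.07 + 0.803 = 85.11 m.
ψ₂ = H − z₂ − v₂²/2g = 85.11 − 56.82 − 0.119 = 28.17 m.
P₂ = ρgψ₂ = 1000 × 9.81 × 28.17 ≈ 276 kPa.

P₂ ≈ 276 kPa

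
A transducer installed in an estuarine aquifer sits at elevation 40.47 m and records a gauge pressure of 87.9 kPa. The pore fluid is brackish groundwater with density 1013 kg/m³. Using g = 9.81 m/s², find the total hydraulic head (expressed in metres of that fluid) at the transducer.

h ≈ 49.32 m

ψ = P/(ρg) = 87.9×1000 / (1013 × 9.81) = 8.85 m.
h = z + ψ = 40.47 + 8.85 = 49.32 m.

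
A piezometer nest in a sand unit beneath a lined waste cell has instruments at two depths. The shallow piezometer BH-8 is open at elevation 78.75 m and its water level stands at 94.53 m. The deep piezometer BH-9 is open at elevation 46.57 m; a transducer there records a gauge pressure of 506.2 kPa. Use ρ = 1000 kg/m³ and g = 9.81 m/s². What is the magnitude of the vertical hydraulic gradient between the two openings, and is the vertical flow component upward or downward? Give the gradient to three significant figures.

|i_v| ≈ 0.113; vertical flow is upward

Total head at BH-8: h = 94.53 m (water level in the standpipe).
Pressure head at BH-9: ψ = P/(ρg) = 506.2×1000 / (1000 × 9.81) = 51.60 m.
Total head at BH-9: h = z + ψ = 46.57 + 51.60 = 98.17 m.
Δh = h(BH-8) − h(BH-9) = 94.53 − 98.17 = -3.64 m.
Vertical separation Δz = 78.75 − 46.57 = 32.18 m.
|i_v| = |Δh| / Δz = 3.64 / 32.18 = 0.113.
Head is higher in the deep piezometer, so vertical flow is upward (discharge condition).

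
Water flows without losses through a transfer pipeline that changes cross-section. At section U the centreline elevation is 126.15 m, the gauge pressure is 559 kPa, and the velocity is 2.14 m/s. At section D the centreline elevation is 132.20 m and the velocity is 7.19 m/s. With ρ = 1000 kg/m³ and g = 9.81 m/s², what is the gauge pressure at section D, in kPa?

P₂ ≈ 476 kPa

Pressure head at U: ψ₁ = P₁/(ρg) = 559×1000 / (1000 × 9.81) = 56.98 m.
Velocity heads: v₁²/2g = 2.14²/19.62 = 0.233 m; v₂²/2g = 7.19²/19.62 = 2.635 m.
Total head H = z₁ + ψ₁ + v₁²/2g = 126.15 + 56.98 + 0.233 = 183.36 m.
ψ₂ = H − z₂ − v₂²/2g = 183.36 − 132.20 − 2.635 = 48.53 m.
P₂ = ρgψ₂ = 1000 × 9.81 × 48.53 ≈ 476 kPa.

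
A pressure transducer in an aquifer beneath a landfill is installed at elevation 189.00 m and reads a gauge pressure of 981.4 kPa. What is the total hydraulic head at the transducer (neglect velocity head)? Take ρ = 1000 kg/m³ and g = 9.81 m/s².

ψ = P/(ρg) = 981.4×1000 / (1000 × 9.81) = 100.04 m.
h = z + ψ = 189.00 + 100.04 = 289.04 m.

h ≈ 289.04 m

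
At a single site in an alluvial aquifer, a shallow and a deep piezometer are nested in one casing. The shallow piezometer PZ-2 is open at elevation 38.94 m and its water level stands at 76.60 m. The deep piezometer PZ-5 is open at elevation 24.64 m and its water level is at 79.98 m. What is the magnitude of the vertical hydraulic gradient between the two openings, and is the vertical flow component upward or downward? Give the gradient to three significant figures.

Total head at PZ-2: h = 76.60 m (water level in the standpipe).
Total head at PZ-5: h = 79.98 m.
Δh = h(PZ-2) − h(PZ-5) = 76.60 − 79.98 = -3.38 m.
Vertical separation Δz = 38.94 − 24.64 = 14.30 m.
|i_v| = |Δh| / Δz = 3.38 / 14.30 = 0.236.
Head is higher in the deep piezometer, so vertical flow is upward (discharge condition).

|i_v| ≈ 0.236; vertical flow is upward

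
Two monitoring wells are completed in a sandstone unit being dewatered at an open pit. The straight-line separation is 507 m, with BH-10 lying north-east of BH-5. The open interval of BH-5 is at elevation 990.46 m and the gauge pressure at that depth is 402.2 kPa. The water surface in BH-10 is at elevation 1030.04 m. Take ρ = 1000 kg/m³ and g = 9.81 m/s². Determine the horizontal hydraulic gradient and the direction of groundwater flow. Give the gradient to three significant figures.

Pressure head at BH-5: ψ = P/(ρg) = 402.2×1000 / (1000 × 9.81) = 41.00 m.
Total head at BH-5: h = z + ψ = 990.46 + 41.00 = 1031.46 m.
Total head at BH-10: h = 1030.04 m (water level in the piezometer is the total head).
Head difference: h(BH-5) − h(BH-10) = 1031.46 − 1030.04 = 1.42 m.
Hydraulic gradient: i = |Δh| / L = 1.42 / 507 = 0.00280.
Flow is from higher to lower head: from BH-5 toward BH-10, i.e. toward the north-east.

i ≈ 0.00280; groundwater flows toward the north-east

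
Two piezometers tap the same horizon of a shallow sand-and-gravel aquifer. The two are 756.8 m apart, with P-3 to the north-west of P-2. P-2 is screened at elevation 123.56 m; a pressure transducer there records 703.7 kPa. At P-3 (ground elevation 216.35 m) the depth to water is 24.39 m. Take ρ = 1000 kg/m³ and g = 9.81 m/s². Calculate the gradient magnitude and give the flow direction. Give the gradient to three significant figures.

Pressure head at P-2: ψ = P/(ρg) = 703.7×1000 / (1000 × 9.81) = 71.73 m.
Total head at P-2: h = z + ψ = 123.56 + 71.73 = 195.29 m.
Total head at P-3: h = 216.35 − 24.39 = 191.96 m.
Head difference: h(P-2) − h(P-3) = 195.29 − 191.96 = 3.33 m.
Hydraulic gradient: i = |Δh| / L = 3.33 / 756.8 = 0.00440.
Flow is from higher to lower head: from P-2 toward P-3, i.e. toward the north-west.

i ≈ 0.00440; groundwater flows toward the north-west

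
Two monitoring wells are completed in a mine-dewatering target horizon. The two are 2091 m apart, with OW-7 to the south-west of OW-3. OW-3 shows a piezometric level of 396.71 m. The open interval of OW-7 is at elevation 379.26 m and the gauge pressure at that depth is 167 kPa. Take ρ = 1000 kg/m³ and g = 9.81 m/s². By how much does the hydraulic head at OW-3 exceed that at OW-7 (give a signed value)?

Δh ≈ 0.43 m

Total head at OW-3: h = 396.71 m (water level in the piezometer is the total head).
Pressure head at OW-7: ψ = P/(ρg) = 167×1000 / (1000 × 9.81) = 17.02 m.
Total head at OW-7: h = z + ψ = 379.26 + 17.02 = 396.28 m.
Head difference: h(OW-3) − h(OW-7) = 396.71 − 396.28 = 0.43 m.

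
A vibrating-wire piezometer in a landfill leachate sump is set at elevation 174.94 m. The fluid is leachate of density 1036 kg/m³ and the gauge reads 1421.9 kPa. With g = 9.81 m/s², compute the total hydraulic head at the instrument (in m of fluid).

h ≈ 314.85 m

ψ = P/(ρg) = 1421.9×1000 / (1036 × 9.81) = 139.91 m.
h = z + ψ = 174.94 + 139.91 = 314.85 m.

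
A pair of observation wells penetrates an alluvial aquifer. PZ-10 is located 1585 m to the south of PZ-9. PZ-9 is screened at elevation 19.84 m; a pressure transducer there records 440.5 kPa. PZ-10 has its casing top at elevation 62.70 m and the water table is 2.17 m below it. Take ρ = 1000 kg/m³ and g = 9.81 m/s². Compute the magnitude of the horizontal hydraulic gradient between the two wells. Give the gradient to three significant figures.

i ≈ 0.00266

Pressure head at PZ-9: ψ = P/(ρg) = 440.5×1000 / (1000 × 9.81) = 44.90 m.
Total head at PZ-9: h = z + ψ = 19.84 + 44.90 = 64.74 m.
Total head at PZ-10: h = 62.70 − 2.17 = 60.53 m.
Head difference: h(PZ-9) − h(PZ-10) = 64.74 − 60.53 = 4.21 m.
Hydraulic gradient: i = |Δh| / L = 4.21 / 1585 = 0.00266.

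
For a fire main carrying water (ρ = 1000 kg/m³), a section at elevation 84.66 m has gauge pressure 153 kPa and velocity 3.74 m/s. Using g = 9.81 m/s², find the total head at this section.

Pressure head ψ = P/(ρg) = 153×1000 / (1000 × 9.81) = 15.60 m.
Velocity head = v²/(2g) = 3.74² / (2 × 9.81) = 0.713 m.
h = z + ψ + v²/(2g) = 84.66 + 15.60 + 0.713 = 100.97 m.

h ≈ 100.97 m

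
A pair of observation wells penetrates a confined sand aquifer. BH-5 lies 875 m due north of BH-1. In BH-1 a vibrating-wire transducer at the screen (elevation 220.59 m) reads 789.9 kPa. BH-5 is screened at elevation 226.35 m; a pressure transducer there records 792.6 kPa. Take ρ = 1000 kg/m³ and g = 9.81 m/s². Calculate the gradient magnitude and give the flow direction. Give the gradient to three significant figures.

Pressure head at BH-1: ψ = P/(ρg) = 789.9×1000 / (1000 × 9.81) = 80.52 m.
Total head at BH-1: h = z + ψ = 220.59 + 80.52 = 301.11 m.
Pressure head at BH-5: ψ = P/(ρg) = 792.6×1000 / (1000 × 9.81) = 80.80 m.
Total head at BH-5: h = z + ψ = 226.35 + 80.80 = 307.15 m.
Head difference: h(BH-1) − h(BH-5) = 301.11 − 307.15 = -6.04 m.
Hydraulic gradient: i = |Δh| / L = 6.04 / 875 = 0.00690.
Flow is from higher to lower head: from BH-5 toward BH-1, i.e. toward the south.

i ≈ 0.00690; groundwater flows toward the south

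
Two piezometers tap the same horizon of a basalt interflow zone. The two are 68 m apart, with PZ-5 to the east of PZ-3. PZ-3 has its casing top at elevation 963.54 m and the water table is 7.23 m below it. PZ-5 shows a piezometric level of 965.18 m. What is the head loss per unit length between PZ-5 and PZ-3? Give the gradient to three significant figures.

Total head at PZ-3: h = 963.54 − 7.23 = 956.31 m.
Total head at PZ-5: h = 965.18 m (water level in the piezometer is the total head).
Head difference: h(PZ-3) − h(PZ-5) = 956.31 − 965.18 = -8.87 m.
Hydraulic gradient: i = |Δh| / L = 8.87 / 68 = 0.130.

i ≈ 0.130 m/m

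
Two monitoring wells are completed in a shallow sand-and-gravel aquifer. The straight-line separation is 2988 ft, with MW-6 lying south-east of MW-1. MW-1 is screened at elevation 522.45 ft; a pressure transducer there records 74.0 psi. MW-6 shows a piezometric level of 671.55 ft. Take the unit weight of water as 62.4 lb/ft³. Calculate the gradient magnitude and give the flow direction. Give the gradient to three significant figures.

Pressure head at MW-1: ψ = 144·P/γ = 144 × 74.0 / 62.4 = 170.77 ft.
Total head at MW-1: h = z + ψ = 522.45 + 170.77 = 693.22 ft.
Total head at MW-6: h = 671.55 ft (water level in the piezometer is the total head).
Head difference: h(MW-1) − h(MW-6) = 693.22 − 671.55 = 21.67 ft.
Hydraulic gradient: i = |Δh| / L = 21.67 / 2988 = 0.00725.
Flow is from higher to lower head: from MW-1 toward MW-6, i.e. toward the south-east.

i ≈ 0.00725; groundwater flows toward the south-east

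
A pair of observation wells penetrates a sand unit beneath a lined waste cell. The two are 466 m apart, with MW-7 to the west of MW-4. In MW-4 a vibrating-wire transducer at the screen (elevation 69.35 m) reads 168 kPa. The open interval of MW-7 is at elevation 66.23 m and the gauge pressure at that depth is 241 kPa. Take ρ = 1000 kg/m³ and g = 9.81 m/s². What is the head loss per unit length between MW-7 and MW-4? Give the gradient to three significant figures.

Pressure head at MW-4: ψ = P/(ρg) = 168×1000 / (1000 × 9.81) = 17.13 m.
Total head at MW-4: h = z + ψ = 69.35 + 17.13 = 86.48 m.
Pressure head at MW-7: ψ = P/(ρg) = 241×1000 / (1000 × 9.81) = 24.57 m.
Total head at MW-7: h = z + ψ = 66.23 + 24.57 = 90.80 m.
Head difference: h(MW-4) − h(MW-7) = 86.48 − 90.80 = -4.32 m.
Hydraulic gradient: i = |Δh| / L = 4.32 / 466 = 0.00927.

i ≈ 0.00927 m/m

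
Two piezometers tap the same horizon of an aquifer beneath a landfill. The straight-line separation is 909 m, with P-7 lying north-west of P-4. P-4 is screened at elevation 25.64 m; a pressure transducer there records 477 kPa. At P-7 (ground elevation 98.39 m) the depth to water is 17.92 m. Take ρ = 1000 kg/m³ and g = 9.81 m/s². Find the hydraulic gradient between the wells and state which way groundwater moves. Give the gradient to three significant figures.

i ≈ 0.00683; groundwater flows toward the south-east

Pressure head at P-4: ψ = P/(ρg) = 477×1000 / (1000 × 9.81) = 48.62 m.
Total head at P-4: h = z + ψ = 25.64 + 48.62 = 74.26 m.
Total head at P-7: h = 98.39 − 17.92 = 80.47 m.
Head difference: h(P-4) − h(P-7) = 74.26 − 80.47 = -6.21 m.
Hydraulic gradient: i = |Δh| / L = 6.21 / 909 = 0.00683.
Flow is from higher to lower head: from P-7 toward P-4, i.e. toward the south-east.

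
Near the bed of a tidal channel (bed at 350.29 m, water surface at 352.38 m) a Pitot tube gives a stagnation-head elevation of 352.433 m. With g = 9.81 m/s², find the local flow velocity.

v ≈ 1.02 m/s

Near the bed, under hydrostatic conditions, the piezometric head (z + ψ) equals the free-surface elevation, 352.38 m.
Velocity head = total − piezometric = 352.433 − 352.38 = 0.053 m.
v = √(2g·h_v) = √(2 × 9.81 × 0.053) = 1.02 m/s.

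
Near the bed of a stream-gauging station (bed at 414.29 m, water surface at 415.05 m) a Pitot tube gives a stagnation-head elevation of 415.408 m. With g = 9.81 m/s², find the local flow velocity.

v ≈ 2.65 m/s

Near the bed, under hydrostatic conditions, the piezometric head (z + ψ) equals the free-surface elevation, 415.05 m.
Velocity head = total − piezometric = 415.408 − 415.05 = 0.358 m.
v = √(2g·h_v) = √(2 × 9.81 × 0.358) = 2.65 m/s.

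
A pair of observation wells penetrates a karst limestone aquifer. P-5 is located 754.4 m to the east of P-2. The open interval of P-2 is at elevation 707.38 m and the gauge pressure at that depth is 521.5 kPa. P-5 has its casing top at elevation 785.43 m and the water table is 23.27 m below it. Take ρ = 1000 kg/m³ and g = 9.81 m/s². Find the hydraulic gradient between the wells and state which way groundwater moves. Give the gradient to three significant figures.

Pressure head at P-2: ψ = P/(ρg) = 521.5×1000 / (1000 × 9.81) = 53.16 m.
Total head at P-2: h = z + ψ = 707.38 + 53.16 = 760.54 m.
Total head at P-5: h = 785.43 − 23.27 = 762.16 m.
Head difference: h(P-2) − h(P-5) = 760.54 − 762.16 = -1.62 m.
Hydraulic gradient: i = |Δh| / L = 1.62 / 754.4 = 0.00215.
Flow is from higher to lower head: from P-5 toward P-2, i.e. toward the west.

i ≈ 0.00215; groundwater flows toward the west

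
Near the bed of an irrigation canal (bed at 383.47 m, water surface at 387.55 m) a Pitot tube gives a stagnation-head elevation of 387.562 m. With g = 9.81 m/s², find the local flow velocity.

v ≈ 0.485 m/s

Near the bed, under hydrostatic conditions, the piezometric head (z + ψ) equals the free-surface elevation, 387.55 m.
Velocity head = total − piezometric = 387.562 − 387.55 = 0.012 m.
v = √(2g·h_v) = √(2 × 9.81 × 0.012) = 0.485 m/s.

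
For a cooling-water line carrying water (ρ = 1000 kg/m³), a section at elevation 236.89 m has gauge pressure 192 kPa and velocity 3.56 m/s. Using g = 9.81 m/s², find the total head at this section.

h ≈ 257.11 m

Pressure head ψ = P/(ρg) = 192×1000 / (1000 × 9.81) = 19.57 m.
Velocity head = v²/(2g) = 3.56² / (2 × 9.81) = 0.646 m.
h = z + ψ + v²/(2g) = 236.89 + 19.57 + 0.646 = 257.11 m.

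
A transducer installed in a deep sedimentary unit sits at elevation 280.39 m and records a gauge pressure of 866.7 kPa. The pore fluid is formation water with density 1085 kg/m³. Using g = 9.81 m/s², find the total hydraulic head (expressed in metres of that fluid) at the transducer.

h ≈ 361.82 m

ψ = P/(ρg) = 866.7×1000 / (1085 × 9.81) = 81.43 m.
h = z + ψ = 280.39 + 81.43 = 361.82 m.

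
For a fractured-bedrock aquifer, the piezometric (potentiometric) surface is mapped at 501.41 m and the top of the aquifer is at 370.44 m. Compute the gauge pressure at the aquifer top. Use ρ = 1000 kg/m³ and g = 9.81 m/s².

Pressure head at the aquifer top: ψ = h − z = 501.41 − 370.44 = 130.97 m.
P = ρgψ = 1000 × 9.81 × 130.97 = 1284816 Pa ≈ 1280 kPa.

P ≈ 1280 kPa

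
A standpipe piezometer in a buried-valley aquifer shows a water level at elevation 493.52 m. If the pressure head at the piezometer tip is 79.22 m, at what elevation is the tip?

z = h − ψ = 493.52 − 79.22 = 414.30 m.

z ≈ 414.30 m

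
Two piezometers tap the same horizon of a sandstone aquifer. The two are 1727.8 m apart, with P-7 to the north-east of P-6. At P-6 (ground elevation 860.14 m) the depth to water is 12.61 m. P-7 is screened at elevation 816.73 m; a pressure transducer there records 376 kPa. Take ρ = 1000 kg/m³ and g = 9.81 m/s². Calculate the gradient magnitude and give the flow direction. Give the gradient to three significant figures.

Total head at P-6: h = 860.14 − 12.61 = 847.53 m.
Pressure head at P-7: ψ = P/(ρg) = 376×1000 / (1000 × 9.81) = 38.33 m.
Total head at P-7: h = z + ψ = 816.73 + 38.33 = 855.06 m.
Head difference: h(P-6) − h(P-7) = 847.53 − 855.06 = -7.53 m.
Hydraulic gradient: i = |Δh| / L = 7.53 / 1727.8 = 0.00436.
Flow is from higher to lower head: from P-7 toward P-6, i.e. toward the south-west.

i ≈ 0.00436; groundwater flows toward the south-west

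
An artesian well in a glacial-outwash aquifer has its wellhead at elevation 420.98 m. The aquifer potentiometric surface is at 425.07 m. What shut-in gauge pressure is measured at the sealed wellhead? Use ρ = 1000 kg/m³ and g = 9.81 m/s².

P ≈ 40.1 kPa

Head above the cap: Δh = 425.07 − 420.98 = 4.09 m.
P = ρgΔh = 1000 × 9.81 × 4.09 = 40123 Pa ≈ 40.1 kPa.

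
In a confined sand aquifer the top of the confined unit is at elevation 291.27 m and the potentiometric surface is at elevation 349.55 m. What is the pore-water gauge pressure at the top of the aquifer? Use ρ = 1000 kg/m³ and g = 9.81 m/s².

P ≈ 572 kPa

Pressure head at the aquifer top: ψ = h − z = 349.55 − 291.27 = 58.28 m.
P = ρgψ = 1000 × 9.81 × 58.28 = 571727 Pa ≈ 572 kPa.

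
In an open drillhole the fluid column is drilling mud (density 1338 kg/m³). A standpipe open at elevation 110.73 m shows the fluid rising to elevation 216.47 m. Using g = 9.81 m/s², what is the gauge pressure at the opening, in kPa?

Pressure head ψ = h − z = 216.47 − 110.73 = 105.74 m.
P = ρgψ = 1338 × 9.81 × 105.74 = 1387920 Pa ≈ 1390 kPa.

P ≈ 1390 kPa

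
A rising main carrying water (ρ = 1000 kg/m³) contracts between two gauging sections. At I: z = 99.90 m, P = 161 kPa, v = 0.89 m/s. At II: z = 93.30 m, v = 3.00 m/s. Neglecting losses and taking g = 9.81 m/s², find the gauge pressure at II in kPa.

P₂ ≈ 222 kPa

Pressure head at I: ψ₁ = P₁/(ρg) = 161×1000 / (1000 × 9.81) = 16.41 m.
Velocity heads: v₁²/2g = 0.89²/19.62 = 0.040 m; v₂²/2g = 3.00²/19.62 = 0.459 m.
Total head H = z₁ + ψ₁ + v₁²/2g = 99.90 + 16.41 + 0.040 = 116.35 m.
ψ₂ = H − z₂ − v₂²/2g = 116.35 − 93.30 − 0.459 = 22.59 m.
P₂ = ρgψ₂ = 1000 × 9.81 × 22.59 ≈ 222 kPa.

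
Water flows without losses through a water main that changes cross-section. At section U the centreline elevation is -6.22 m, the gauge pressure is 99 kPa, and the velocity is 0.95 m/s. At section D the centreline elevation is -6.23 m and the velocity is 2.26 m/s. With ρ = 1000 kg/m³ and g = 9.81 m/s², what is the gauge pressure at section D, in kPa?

P₂ ≈ 97.0 kPa

Pressure head at U: ψ₁ = P₁/(ρg) = 99×1000 / (1000 × 9.81) = 10.09 m.
Velocity heads: v₁²/2g = 0.95²/19.62 = 0.046 m; v₂²/2g = 2.26²/19.62 = 0.260 m.
Total head H = z₁ + ψ₁ + v₁²/2g = -6.22 + 10.09 + 0.046 = 3.92 m.
ψ₂ = H − z₂ − v₂²/2g = 3.92 − (-6.23) − 0.260 = 9.89 m.
P₂ = ρgψ₂ = 1000 × 9.81 × 9.89 ≈ 97.0 kPa.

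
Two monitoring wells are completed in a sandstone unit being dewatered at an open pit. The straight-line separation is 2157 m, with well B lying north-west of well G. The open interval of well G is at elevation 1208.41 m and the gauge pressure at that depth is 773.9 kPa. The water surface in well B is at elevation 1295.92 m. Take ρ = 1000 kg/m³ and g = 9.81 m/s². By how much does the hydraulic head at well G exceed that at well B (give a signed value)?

Pressure head at well G: ψ = P/(ρg) = 773.9×1000 / (1000 × 9.81) = 78.89 m.
Total head at well G: h = z + ψ = 1208.41 + 78.89 = 1287.30 m.
Total head at well B: h = 1295.92 m (water level in the piezometer is the total head).
Head difference: h(well G) − h(well B) = 1287.30 − 1295.92 = -8.62 m.

Δh ≈ -8.62 m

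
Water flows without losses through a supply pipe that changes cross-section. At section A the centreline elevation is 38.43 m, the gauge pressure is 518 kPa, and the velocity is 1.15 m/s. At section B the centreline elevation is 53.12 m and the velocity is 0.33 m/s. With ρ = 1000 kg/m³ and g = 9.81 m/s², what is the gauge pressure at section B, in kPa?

P₂ ≈ 374 kPa

Pressure head at A: ψ₁ = P₁/(ρg) = 518×1000 / (1000 × 9.81) = 52.80 m.
Velocity heads: v₁²/2g = 1.15²/19.62 = 0.067 m; v₂²/2g = 0.33²/19.62 = 0.006 m.
Total head H = z₁ + ψ₁ + v₁²/2g = 38.43 + 52.80 + 0.067 = 91.30 m.
ψ₂ = H − z₂ − v₂²/2g = 91.30 − 53.12 − 0.006 = 38.17 m.
P₂ = ρgψ₂ = 1000 × 9.81 × 38.17 ≈ 374 kPa.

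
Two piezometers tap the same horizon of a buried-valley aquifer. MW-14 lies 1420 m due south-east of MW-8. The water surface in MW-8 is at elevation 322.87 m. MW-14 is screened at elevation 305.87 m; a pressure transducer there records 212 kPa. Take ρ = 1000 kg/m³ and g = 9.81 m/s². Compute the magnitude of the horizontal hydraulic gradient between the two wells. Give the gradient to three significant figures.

Total head at MW-8: h = 322.87 m (water level in the piezometer is the total head).
Pressure head at MW-14: ψ = P/(ρg) = 212×1000 / (1000 × 9.81) = 21.61 m.
Total head at MW-14: h = z + ψ = 305.87 + 21.61 = 327.48 m.
Head difference: h(MW-8) − h(MW-14) = 322.87 − 327.48 = -4.61 m.
Hydraulic gradient: i = |Δh| / L = 4.61 / 1420 = 0.00325.

i ≈ 0.00325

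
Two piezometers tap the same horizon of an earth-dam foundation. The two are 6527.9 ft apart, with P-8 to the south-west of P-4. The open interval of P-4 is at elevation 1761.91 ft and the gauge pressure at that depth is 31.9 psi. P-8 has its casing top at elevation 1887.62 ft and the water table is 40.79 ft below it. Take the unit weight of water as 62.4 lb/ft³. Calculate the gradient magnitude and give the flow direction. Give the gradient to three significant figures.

Pressure head at P-4: ψ = 144·P/γ = 144 × 31.9 / 62.4 = 73.62 ft.
Total head at P-4: h = z + ψ = 1761.91 + 73.62 = 1835.53 ft.
Total head at P-8: h = 1887.62 − 40.79 = 1846.83 ft.
Head difference: h(P-4) − h(P-8) = 1835.53 − 1846.83 = -11.30 ft.
Hydraulic gradient: i = |Δh| / L = 11.30 / 6527.9 = 0.00173.
Flow is from higher to lower head: from P-8 toward P-4, i.e. toward the north-east.

i ≈ 0.00173; groundwater flows toward the north-east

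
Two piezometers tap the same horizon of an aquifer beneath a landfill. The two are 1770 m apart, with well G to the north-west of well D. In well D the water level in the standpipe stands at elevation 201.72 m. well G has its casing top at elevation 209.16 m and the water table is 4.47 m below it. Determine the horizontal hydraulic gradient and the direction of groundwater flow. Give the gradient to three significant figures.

i ≈ 0.00168; groundwater flows toward the south-east

Total head at well D: h = 201.72 m (water level in the piezometer is the total head).
Total head at well G: h = 209.16 − 4.47 = 204.69 m.
Head difference: h(well D) − h(well G) = 201.72 − 204.69 = -2.97 m.
Hydraulic gradient: i = |Δh| / L = 2.97 / 1770 = 0.00168.
Flow is from higher to lower head: from well G toward well D, i.e. toward the south-east.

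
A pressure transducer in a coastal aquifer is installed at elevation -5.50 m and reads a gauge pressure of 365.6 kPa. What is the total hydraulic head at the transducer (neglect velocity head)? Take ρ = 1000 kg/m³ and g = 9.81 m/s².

ψ = P/(ρg) = 365.6×1000 / (1000 × 9.81) = 37.27 m.
h = z + ψ = -5.50 + 37.27 = 31.77 m.

h ≈ 31.77 m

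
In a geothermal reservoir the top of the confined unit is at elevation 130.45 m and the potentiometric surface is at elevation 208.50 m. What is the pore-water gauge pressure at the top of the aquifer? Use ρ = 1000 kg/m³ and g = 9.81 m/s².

P ≈ 766 kPa

Pressure head at the aquifer top: ψ = h − z = 208.50 − 130.45 = 78.05 m.
P = ρgψ = 1000 × 9.81 × 78.05 = 765671 Pa ≈ 766 kPa.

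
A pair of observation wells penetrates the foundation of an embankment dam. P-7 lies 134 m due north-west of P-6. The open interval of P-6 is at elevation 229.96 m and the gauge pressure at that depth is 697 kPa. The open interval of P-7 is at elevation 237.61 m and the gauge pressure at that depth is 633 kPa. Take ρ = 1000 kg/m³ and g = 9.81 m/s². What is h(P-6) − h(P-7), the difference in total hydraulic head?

Δh ≈ -1.13 m

Pressure head at P-6: ψ = P/(ρg) = 697×1000 / (1000 × 9.81) = 71.05 m.
Total head at P-6: h = z + ψ = 229.96 + 71.05 = 301.01 m.
Pressure head at P-7: ψ = P/(ρg) = 633×1000 / (1000 × 9.81) = 64.53 m.
Total head at P-7: h = z + ψ = 237.61 + 64.53 = 302.14 m.
Head difference: h(P-6) − h(P-7) = 301.01 − 302.14 = -1.13 m.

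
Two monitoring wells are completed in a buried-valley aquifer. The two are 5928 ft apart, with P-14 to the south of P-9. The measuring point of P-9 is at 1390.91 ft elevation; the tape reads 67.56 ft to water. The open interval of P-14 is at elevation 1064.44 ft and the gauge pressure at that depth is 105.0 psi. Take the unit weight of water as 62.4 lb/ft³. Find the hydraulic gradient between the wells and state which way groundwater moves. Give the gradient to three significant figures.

i ≈ 0.00280; groundwater flows toward the south

Total head at P-9: h = 1390.91 − 67.56 = 1323.35 ft.
Pressure head at P-14: ψ = 144·P/γ = 144 × 105.0 / 62.4 = 242.31 ft.
Total head at P-14: h = z + ψ = 1064.44 + 242.31 = 1306.75 ft.
Head difference: h(P-9) − h(P-14) = 1323.35 − 1306.75 = 16.60 ft.
Hydraulic gradient: i = |Δh| / L = 16.60 / 5928 = 0.00280.
Flow is from higher to lower head: from P-9 toward P-14, i.e. toward the south.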